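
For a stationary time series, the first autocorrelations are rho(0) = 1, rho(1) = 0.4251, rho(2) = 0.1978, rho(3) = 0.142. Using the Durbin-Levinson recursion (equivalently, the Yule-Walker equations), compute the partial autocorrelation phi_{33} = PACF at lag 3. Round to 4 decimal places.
\phi_{33} = 0.0620

The PACF at lag k is phi_{kk}, the last component of the solution
to the Yule-Walker system G_k phi = r_k where
  (G_k)_{ij} = rho(|i - j|), (r_k)_i = rho(i), i,j = 1..k.
Equivalently, Durbin-Levinson gives phi_{kk} iteratively:
  phi_{11} = rho(1)
  phi_{kk} = [rho(k) - sum_{j=1..k-1} phi_{k-1,j} rho(k-j)]
            / [1 - sum_{j=1..k-1} phi_{k-1,j} rho(j)],
  phi_{k,j} = phi_{k-1,j} - phi_{kk} phi_{k-1,k-j},  j = 1..k-1.
Step k = 1:
  phi_11 = rho(1) = 0.4251.
Step k = 2:
  phi_22 = [rho(2) - phi_11 rho(1)] / [1 - phi_11 rho(1)] = [0.1978 - (0.4251)(0.4251)] / [1 - (0.4251)(0.4251)]
         = 0.01708999 / 0.81928999 = 0.02086.
  Update: phi_21 = phi_11 - phi_22 phi_11 = 0.4251 - (0.02086)(0.4251) = 0.416233.
Step k = 3:
  phi_33 = [rho(3) - phi_21 rho(2) - phi_22 rho(1)] / [1 - phi_21 rho(1) - phi_22 rho(2)]
    numerator   = 0.142 - (0.416233)(0.1978) - (0.02086)(0.4251) = 0.05080181
    denominator = 1 - (0.416233)(0.4251) - (0.02086)(0.1978) = 0.8189335
  phi_33 = 0.05080181 / 0.8189335 = 0.062.
Therefore phi_{33} = 0.0620.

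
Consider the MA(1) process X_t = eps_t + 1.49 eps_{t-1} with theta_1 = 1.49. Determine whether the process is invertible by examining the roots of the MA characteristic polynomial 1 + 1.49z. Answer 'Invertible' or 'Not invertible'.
\text{Not invertible}

The MA(q) characteristic polynomial is P(z) = 1 + 1.49z.
Invertibility requires all roots to lie outside the unit circle, i.e. |z| > 1 for every root.
This is linear in z: 1 + (1.49) z = 0  =>  z = -1/(1.49) = -0.671141,  |z| = 0.671141.
Moduli of all roots: 0.6711.
All moduli strictly greater than 1? No.
Verdict: Not invertible.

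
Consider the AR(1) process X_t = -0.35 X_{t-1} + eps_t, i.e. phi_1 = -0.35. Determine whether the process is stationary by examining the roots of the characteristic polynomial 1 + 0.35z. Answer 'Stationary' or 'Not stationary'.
\text{Stationary}

The AR(p) characteristic polynomial is P(z) = 1 + 0.35z.
Stationarity requires all roots to lie outside the unit circle, i.e. |z| > 1 for every root.
This is linear in z: 1 + (0.35) z = 0  =>  z = -1/(0.35) = -2.857143,  |z| = 2.857143.
Moduli of all roots: 2.8571.
All moduli strictly greater than 1? Yes.
Verdict: Stationary.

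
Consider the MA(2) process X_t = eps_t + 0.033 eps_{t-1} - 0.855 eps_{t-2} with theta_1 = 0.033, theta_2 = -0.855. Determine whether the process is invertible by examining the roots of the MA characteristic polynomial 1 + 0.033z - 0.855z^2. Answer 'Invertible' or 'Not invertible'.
\text{Invertible}

The MA(q) characteristic polynomial is P(z) = 1 + 0.033z - 0.855z^2.
Invertibility requires all roots to lie outside the unit circle, i.e. |z| > 1 for every root.
Set 1 + (0.033) z + (-0.855) z^2 = 0, i.e. a z^2 + b z + c = 0 with a = -0.855, b = 0.033, c = 1.
Discriminant D = b^2 - 4ac = (0.033)^2 - 4*(-0.855)*1 = 0.001089 - (-3.42) = 3.421089.
D >= 0, so the roots are real: z = (-b +/- sqrt(D)) / (2a) = (-0.033 +/- 1.849619) / (-1.71).
  z_1 = (-0.033 + 1.849619) / (-1.71) = -1.0624,   |z_1| = 1.0624.
  z_2 = (-0.033 - 1.849619) / (-1.71) = 1.1009,   |z_2| = 1.1009.
Moduli of all roots: 1.0624, 1.1009.
All moduli strictly greater than 1? Yes.
Verdict: Invertible.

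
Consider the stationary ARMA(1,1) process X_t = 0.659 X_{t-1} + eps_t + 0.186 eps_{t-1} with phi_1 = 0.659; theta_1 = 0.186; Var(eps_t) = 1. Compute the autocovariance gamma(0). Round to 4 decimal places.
\gamma(0) = 2.2622

Multiply the model equation by X_{t-k} and take expectations. With theta_0 = psi_0 = 1 and psi_j the MA(infinity) weights, this gives
  gamma(k) - sum_i phi_i gamma(k-i) = c_k,
  c_k = sigma^2 * sum_{j=k..q} theta_j psi_{j-k}   (c_k = 0 for k > q),
using gamma(-m) = gamma(m).
psi-weights needed (psi_j = theta_j + sum_i phi_i psi_{j-i}):
  psi_1 = theta_1 + phi_1 = 0.186 + (0.659) = 0.845
Right-hand sides:
  c_0 = sigma^2 (1 + theta_1 psi_1) = 1 * (1 + (0.186)(0.845)) = 1 * 1.15717 = 1.15717
  c_1 = sigma^2 theta_1 = 1 * (0.186) = 0.186
  c_2 = 0
Equations for k = 0 and k = 1 (AR order 1):
  gamma(0) = phi_1 gamma(1) + c_0
  gamma(1) = phi_1 gamma(0) + c_1
Substituting the second into the first: gamma(0) (1 - phi_1^2) = c_0 + phi_1 c_1, so
  gamma(0) = (c_0 + phi_1 c_1) / (1 - phi_1^2) = (1.15717 + (0.659)(0.186)) / (1 - (0.659)^2) = 1.279744 / 0.565719 = 2.262155.
Therefore gamma(0) = 2.2622 (to 4 decimal places).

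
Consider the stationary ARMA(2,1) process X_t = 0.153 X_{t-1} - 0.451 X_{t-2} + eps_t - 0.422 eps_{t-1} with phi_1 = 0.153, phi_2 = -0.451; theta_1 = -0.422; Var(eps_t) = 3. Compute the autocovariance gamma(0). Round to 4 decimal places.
\gamma(0) = 4.1476

Multiply the model equation by X_{t-k} and take expectations. With theta_0 = psi_0 = 1 and psi_j the MA(infinity) weights, this gives
  gamma(k) - sum_i phi_i gamma(k-i) = c_k,
  c_k = sigma^2 * sum_{j=k..q} theta_j psi_{j-k}   (c_k = 0 for k > q),
using gamma(-m) = gamma(m).
psi-weights needed (psi_j = theta_j + sum_i phi_i psi_{j-i}):
  psi_1 = theta_1 + phi_1 = -0.422 + (0.153) = -0.269
Right-hand sides:
  c_0 = sigma^2 (1 + theta_1 psi_1) = 3 * (1 + (-0.422)(-0.269)) = 3 * 1.113518 = 3.340554
  c_1 = sigma^2 theta_1 = 3 * (-0.422) = -1.266
  c_2 = 0
Equations for k = 0, 1, 2 (AR order 2, c_2 = 0):
  (E0) gamma(0) = phi_1 gamma(1) + phi_2 gamma(2) + c_0
  (E1) gamma(1) = phi_1 gamma(0) + phi_2 gamma(1) + c_1
  (E2) gamma(2) = phi_1 gamma(1) + phi_2 gamma(0)
From (E1): gamma(1) = A gamma(0) + B with
  A = phi_1 / (1 - phi_2) = 0.153 / 1.451 = 0.105445,   B = c_1 / (1 - phi_2) = -1.266 / 1.451 = -0.872502.
Insert (E2) into (E0): gamma(0) (1 - phi_2^2) = phi_1 (1 + phi_2) gamma(1) + c_0.
  phi_1 (1 + phi_2) = (0.153)(0.549) = 0.083997,   1 - phi_2^2 = 0.796599.
Replace gamma(1) by A gamma(0) + B and collect gamma(0):
  gamma(0) [0.796599 - (0.083997)(0.105445)] = (0.083997)(-0.872502) + 3.340554
  gamma(0) * 0.787742 = 3.267266
  gamma(0) = 3.267266 / 0.787742 = 4.147635.
Therefore gamma(0) = 4.1476 (to 4 decimal places).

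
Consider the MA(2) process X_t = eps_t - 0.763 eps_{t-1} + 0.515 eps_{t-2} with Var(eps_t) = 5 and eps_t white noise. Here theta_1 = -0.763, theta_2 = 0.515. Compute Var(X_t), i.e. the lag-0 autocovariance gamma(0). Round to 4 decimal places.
\gamma(0) = 9.2370

For an MA(q) process X_t = eps_t + sum_i theta_i eps_{t-i} with
Var(eps_t) = sigma^2, the variance is
  gamma(0) = sigma^2 * (1 + sum_i theta_i^2).
  sum_i theta_i^2 = (-0.763)^2 + (0.515)^2 = 0.582169 + 0.265225 = 0.847394.
  gamma(0) = 5 * (1 + 0.847394) = 5 * 1.847394 = 9.23697, which rounds to 9.2370.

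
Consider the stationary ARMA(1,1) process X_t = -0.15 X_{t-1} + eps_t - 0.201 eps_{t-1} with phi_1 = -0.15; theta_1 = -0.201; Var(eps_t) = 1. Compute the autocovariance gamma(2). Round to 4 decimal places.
\gamma(2) = 0.0555

Multiply the model equation by X_{t-k} and take expectations. With theta_0 = psi_0 = 1 and psi_j the MA(infinity) weights, this gives
  gamma(k) - sum_i phi_i gamma(k-i) = c_k,
  c_k = sigma^2 * sum_{j=k..q} theta_j psi_{j-k}   (c_k = 0 for k > q),
using gamma(-m) = gamma(m).
psi-weights needed (psi_j = theta_j + sum_i phi_i psi_{j-i}):
  psi_1 = theta_1 + phi_1 = -0.201 + (-0.15) = -0.351
Right-hand sides:
  c_0 = sigma^2 (1 + theta_1 psi_1) = 1 * (1 + (-0.201)(-0.351)) = 1 * 1.070551 = 1.070551
  c_1 = sigma^2 theta_1 = 1 * (-0.201) = -0.201
  c_2 = 0
Equations for k = 0 and k = 1 (AR order 1):
  gamma(0) = phi_1 gamma(1) + c_0
  gamma(1) = phi_1 gamma(0) + c_1
Substituting the second into the first: gamma(0) (1 - phi_1^2) = c_0 + phi_1 c_1, so
  gamma(0) = (c_0 + phi_1 c_1) / (1 - phi_1^2) = (1.070551 + (-0.15)(-0.201)) / (1 - (-0.15)^2) = 1.100701 / 0.9775 = 1.126037.
  gamma(1) = phi_1 gamma(0) + c_1 = (-0.15)(1.126037) + (-0.201) = -0.369906.
For k = 2 (> q): gamma(2) = phi_1 gamma(1) = (-0.15)(-0.369906) = 0.055486.
Therefore gamma(2) = 0.0555 (to 4 decimal places).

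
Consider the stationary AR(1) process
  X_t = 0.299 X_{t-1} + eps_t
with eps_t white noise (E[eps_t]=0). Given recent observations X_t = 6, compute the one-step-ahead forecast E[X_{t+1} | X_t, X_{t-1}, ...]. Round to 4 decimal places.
E[X_{t+1} \mid \mathcal F_t] = 1.7940

For an AR(p) model X_t = c + sum_i phi_i X_{t-i} + eps_t, the
one-step-ahead conditional mean is
  E[X_{t+1} | X_t, ...] = c + sum_i phi_i X_{t+1-i}.
Substitute known values:
  E[X_{t+1} | ...] = (0.299) * (6)
                   = 1.7940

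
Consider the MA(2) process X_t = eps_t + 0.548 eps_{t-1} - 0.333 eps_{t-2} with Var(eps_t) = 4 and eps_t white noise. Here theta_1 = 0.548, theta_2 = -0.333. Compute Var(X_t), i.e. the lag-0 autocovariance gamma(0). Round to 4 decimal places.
\gamma(0) = 5.6448

For an MA(q) process X_t = eps_t + sum_i theta_i eps_{t-i} with
Var(eps_t) = sigma^2, the variance is
  gamma(0) = sigma^2 * (1 + sum_i theta_i^2).
  sum_i theta_i^2 = (0.548)^2 + (-0.333)^2 = 0.300304 + 0.110889 = 0.411193.
  gamma(0) = 4 * (1 + 0.411193) = 4 * 1.411193 = 5.644772, which rounds to 5.6448.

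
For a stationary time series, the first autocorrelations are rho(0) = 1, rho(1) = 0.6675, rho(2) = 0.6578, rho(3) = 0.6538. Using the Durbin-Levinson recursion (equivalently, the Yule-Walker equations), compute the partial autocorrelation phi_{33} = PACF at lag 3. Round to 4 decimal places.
\phi_{33} = 0.2690

The PACF at lag k is phi_{kk}, the last component of the solution
to the Yule-Walker system G_k phi = r_k where
  (G_k)_{ij} = rho(|i - j|), (r_k)_i = rho(i), i,j = 1..k.
Equivalently, Durbin-Levinson gives phi_{kk} iteratively:
  phi_{11} = rho(1)
  phi_{kk} = [rho(k) - sum_{j=1..k-1} phi_{k-1,j} rho(k-j)]
            / [1 - sum_{j=1..k-1} phi_{k-1,j} rho(j)],
  phi_{k,j} = phi_{k-1,j} - phi_{kk} phi_{k-1,k-j},  j = 1..k-1.
Step k = 1:
  phi_11 = rho(1) = 0.6675.
Step k = 2:
  phi_22 = [rho(2) - phi_11 rho(1)] / [1 - phi_11 rho(1)] = [0.6578 - (0.6675)(0.6675)] / [1 - (0.6675)(0.6675)]
         = 0.21224375 / 0.55444375 = 0.382805.
  Update: phi_21 = phi_11 - phi_22 phi_11 = 0.6675 - (0.382805)(0.6675) = 0.411978.
Step k = 3:
  phi_33 = [rho(3) - phi_21 rho(2) - phi_22 rho(1)] / [1 - phi_21 rho(1) - phi_22 rho(2)]
    numerator   = 0.6538 - (0.411978)(0.6578) - (0.382805)(0.6675) = 0.12727879
    denominator = 1 - (0.411978)(0.6675) - (0.382805)(0.6578) = 0.47319582
  phi_33 = 0.12727879 / 0.47319582 = 0.269.
Therefore phi_{33} = 0.2690.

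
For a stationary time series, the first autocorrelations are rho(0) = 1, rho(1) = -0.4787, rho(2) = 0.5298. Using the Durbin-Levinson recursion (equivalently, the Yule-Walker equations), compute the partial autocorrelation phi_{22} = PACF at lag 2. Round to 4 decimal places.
\phi_{22} = 0.3900

The PACF at lag k is phi_{kk}, the last component of the solution
to the Yule-Walker system G_k phi = r_k where
  (G_k)_{ij} = rho(|i - j|), (r_k)_i = rho(i), i,j = 1..k.
Equivalently, Durbin-Levinson gives phi_{kk} iteratively:
  phi_{11} = rho(1)
  phi_{kk} = [rho(k) - sum_{j=1..k-1} phi_{k-1,j} rho(k-j)]
            / [1 - sum_{j=1..k-1} phi_{k-1,j} rho(j)],
  phi_{k,j} = phi_{k-1,j} - phi_{kk} phi_{k-1,k-j},  j = 1..k-1.
Step k = 1:
  phi_11 = rho(1) = -0.4787.
Step k = 2:
  phi_22 = [rho(2) - phi_11 rho(1)] / [1 - phi_11 rho(1)] = [0.5298 - (-0.4787)(-0.4787)] / [1 - (-0.4787)(-0.4787)]
         = 0.30064631 / 0.77084631 = 0.39.
Therefore phi_{22} = 0.3900.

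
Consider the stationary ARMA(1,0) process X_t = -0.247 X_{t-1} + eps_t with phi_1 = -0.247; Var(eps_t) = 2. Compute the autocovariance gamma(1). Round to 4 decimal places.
\gamma(1) = -0.5261

Multiply the model equation by X_{t-k} and take expectations. With theta_0 = psi_0 = 1 and psi_j the MA(infinity) weights, this gives
  gamma(k) - sum_i phi_i gamma(k-i) = c_k,
  c_k = sigma^2 * sum_{j=k..q} theta_j psi_{j-k}   (c_k = 0 for k > q),
using gamma(-m) = gamma(m).
Pure AR (q = 0): c_0 = sigma^2 = 2, c_k = 0 for k >= 1.
Equations for k = 0 and k = 1 (AR order 1):
  gamma(0) = phi_1 gamma(1) + c_0
  gamma(1) = phi_1 gamma(0) + c_1
Substituting the second into the first: gamma(0) (1 - phi_1^2) = c_0 + phi_1 c_1, so
  gamma(0) = c_0 / (1 - phi_1^2) = 2 / (1 - (-0.247)^2) = 2 / 0.938991 = 2.129946.
  gamma(1) = phi_1 gamma(0) = (-0.247)(2.129946) = -0.526097.
Therefore gamma(1) = -0.5261 (to 4 decimal places).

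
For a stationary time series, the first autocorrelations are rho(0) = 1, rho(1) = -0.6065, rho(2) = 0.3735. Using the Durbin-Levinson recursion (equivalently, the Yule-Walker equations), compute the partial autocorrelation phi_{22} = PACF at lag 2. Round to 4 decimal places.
\phi_{22} = 0.0089

The PACF at lag k is phi_{kk}, the last component of the solution
to the Yule-Walker system G_k phi = r_k where
  (G_k)_{ij} = rho(|i - j|), (r_k)_i = rho(i), i,j = 1..k.
Equivalently, Durbin-Levinson gives phi_{kk} iteratively:
  phi_{11} = rho(1)
  phi_{kk} = [rho(k) - sum_{j=1..k-1} phi_{k-1,j} rho(k-j)]
            / [1 - sum_{j=1..k-1} phi_{k-1,j} rho(j)],
  phi_{k,j} = phi_{k-1,j} - phi_{kk} phi_{k-1,k-j},  j = 1..k-1.
Step k = 1:
  phi_11 = rho(1) = -0.6065.
Step k = 2:
  phi_22 = [rho(2) - phi_11 rho(1)] / [1 - phi_11 rho(1)] = [0.3735 - (-0.6065)(-0.6065)] / [1 - (-0.6065)(-0.6065)]
         = 0.00565775 / 0.63215775 = 0.0089.
Therefore phi_{22} = 0.0089.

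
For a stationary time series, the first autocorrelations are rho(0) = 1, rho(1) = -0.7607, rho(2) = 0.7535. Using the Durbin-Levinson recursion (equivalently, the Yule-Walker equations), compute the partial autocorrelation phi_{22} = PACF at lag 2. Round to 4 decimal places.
\phi_{22} = 0.4150

The PACF at lag k is phi_{kk}, the last component of the solution
to the Yule-Walker system G_k phi = r_k where
  (G_k)_{ij} = rho(|i - j|), (r_k)_i = rho(i), i,j = 1..k.
Equivalently, Durbin-Levinson gives phi_{kk} iteratively:
  phi_{11} = rho(1)
  phi_{kk} = [rho(k) - sum_{j=1..k-1} phi_{k-1,j} rho(k-j)]
            / [1 - sum_{j=1..k-1} phi_{k-1,j} rho(j)],
  phi_{k,j} = phi_{k-1,j} - phi_{kk} phi_{k-1,k-j},  j = 1..k-1.
Step k = 1:
  phi_11 = rho(1) = -0.7607.
Step k = 2:
  phi_22 = [rho(2) - phi_11 rho(1)] / [1 - phi_11 rho(1)] = [0.7535 - (-0.7607)(-0.7607)] / [1 - (-0.7607)(-0.7607)]
         = 0.17483551 / 0.42133551 = 0.415.
Therefore phi_{22} = 0.4150.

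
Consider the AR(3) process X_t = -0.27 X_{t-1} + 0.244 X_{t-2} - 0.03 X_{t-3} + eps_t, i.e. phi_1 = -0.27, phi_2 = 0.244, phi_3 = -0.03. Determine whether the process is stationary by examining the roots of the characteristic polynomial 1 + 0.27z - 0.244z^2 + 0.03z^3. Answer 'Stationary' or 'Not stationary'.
\text{Stationary}

The AR(p) characteristic polynomial is P(z) = 1 + 0.27z - 0.244z^2 + 0.03z^3.
Stationarity requires all roots to lie outside the unit circle, i.e. |z| > 1 for every root.
Degree 3: look for a simple real root z0 first, then factor out (1 - z/z0) and solve the remaining quadratic.
Testing z0 = 5: P(5) = 1 + (0.27)(5) + (-0.244)(5)^2 + (0.03)(5)^3
  = 1 + (1.35) + (-6.1) + (3.75) = 0.  So z_0 = 5 is a root, |z_0| = 5.
Divide out the factor (1 - 0.2 z) = (1 - z/z0) (since 1/z0 = 0.2):
  P(z) = (1 - 0.2 z)(1 + (0.47) z + (-0.15) z^2)
  [check: z-coef 0.47 - (0.2) = 0.27; z^2-coef -0.15 - (0.2)(0.47) = -0.244; z^3-coef -(0.2)(-0.15) = 0.03.]
Remaining roots from the quadratic factor 1 + (0.47) z + (-0.15) z^2:
  Set 1 + (0.47) z + (-0.15) z^2 = 0, i.e. a z^2 + b z + c = 0 with a = -0.15, b = 0.47, c = 1.
  Discriminant D = b^2 - 4ac = (0.47)^2 - 4*(-0.15)*1 = 0.2209 - (-0.6) = 0.8209.
  D >= 0, so the roots are real: z = (-b +/- sqrt(D)) / (2a) = (-0.47 +/- 0.906035) / (-0.3).
    z_1 = (-0.47 + 0.906035) / (-0.3) = -1.4535,   |z_1| = 1.4535.
    z_2 = (-0.47 - 0.906035) / (-0.3) = 4.5868,   |z_2| = 4.5868.
Moduli of all roots: 5.0000, 1.4535, 4.5868.
All moduli strictly greater than 1? Yes.
Verdict: Stationary.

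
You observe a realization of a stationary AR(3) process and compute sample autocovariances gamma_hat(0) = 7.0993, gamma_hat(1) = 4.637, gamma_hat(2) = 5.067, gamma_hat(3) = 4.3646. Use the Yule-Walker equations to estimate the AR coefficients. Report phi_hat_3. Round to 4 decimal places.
\hat\phi_{3} = 0.1280

The Yule-Walker equations for an AR(p) process read, in matrix form,
  Gamma_p phi = r_p,   with   (Gamma_p)_{ij} = gamma(|i - j|),
                       (r_p)_i = gamma(i),   i,j = 1..p.
Substitute the sample gammas (Toeplitz matrix and right-hand side of size 3):
  Gamma_p = [[7.0993, 4.637, 5.067], [4.637, 7.0993, 4.637], [5.067, 4.637, 7.0993]]
  r_p     = [4.637, 5.067, 4.3646]
Written out (R1..R3):
  (R1) 7.0993 phi_1 + 4.637 phi_2 + 5.067 phi_3 = 4.637
  (R2) 4.637 phi_1 + 7.0993 phi_2 + 4.637 phi_3 = 5.067
  (R3) 5.067 phi_1 + 4.637 phi_2 + 7.0993 phi_3 = 4.3646
Gaussian elimination:
  R2 <- R2 - (4.637/7.0993) R1 = R2 - (0.653163) R1:  4.070583 phi_2 + 1.327423 phi_3 = 2.038283
  R3 <- R3 - (5.067/7.0993) R1 = R3 - (0.713732) R1:  1.327423 phi_2 + 3.482818 phi_3 = 1.055023
  R3 <- R3 - (1.327423/4.070583) R2 = R3 - (0.326101) R2:  3.049944 phi_3 = 0.390336
Back-substitution:
  phi_hat_3 = 0.390336 / 3.049944 = 0.127981
  phi_hat_2 = (2.038283 - (1.327423)(0.127981)) / 4.070583 = 0.459
  phi_hat_1 = (4.637 - (4.637)(0.459) - (5.067)(0.127981)) / 7.0993 = 0.262017
So phi_hat = [0.2620, 0.4590, 0.1280].
Therefore phi_hat_3 = 0.1280.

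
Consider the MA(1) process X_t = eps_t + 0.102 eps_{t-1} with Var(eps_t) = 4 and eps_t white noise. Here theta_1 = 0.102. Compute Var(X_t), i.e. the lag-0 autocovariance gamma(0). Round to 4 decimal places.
\gamma(0) = 4.0416

For an MA(q) process X_t = eps_t + sum_i theta_i eps_{t-i} with
Var(eps_t) = sigma^2, the variance is
  gamma(0) = sigma^2 * (1 + sum_i theta_i^2).
  sum_i theta_i^2 = (0.102)^2 = 0.010404.
  gamma(0) = 4 * (1 + 0.010404) = 4 * 1.010404 = 4.041616, which rounds to 4.0416.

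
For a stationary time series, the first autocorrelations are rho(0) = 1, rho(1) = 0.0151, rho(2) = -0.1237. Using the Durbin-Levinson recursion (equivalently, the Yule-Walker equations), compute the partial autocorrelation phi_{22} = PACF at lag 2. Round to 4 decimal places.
\phi_{22} = -0.1240

The PACF at lag k is phi_{kk}, the last component of the solution
to the Yule-Walker system G_k phi = r_k where
  (G_k)_{ij} = rho(|i - j|), (r_k)_i = rho(i), i,j = 1..k.
Equivalently, Durbin-Levinson gives phi_{kk} iteratively:
  phi_{11} = rho(1)
  phi_{kk} = [rho(k) - sum_{j=1..k-1} phi_{k-1,j} rho(k-j)]
            / [1 - sum_{j=1..k-1} phi_{k-1,j} rho(j)],
  phi_{k,j} = phi_{k-1,j} - phi_{kk} phi_{k-1,k-j},  j = 1..k-1.
Step k = 1:
  phi_11 = rho(1) = 0.0151.
Step k = 2:
  phi_22 = [rho(2) - phi_11 rho(1)] / [1 - phi_11 rho(1)] = [-0.1237 - (0.0151)(0.0151)] / [1 - (0.0151)(0.0151)]
         = -0.12392801 / 0.99977199 = -0.124.
Therefore phi_{22} = -0.1240.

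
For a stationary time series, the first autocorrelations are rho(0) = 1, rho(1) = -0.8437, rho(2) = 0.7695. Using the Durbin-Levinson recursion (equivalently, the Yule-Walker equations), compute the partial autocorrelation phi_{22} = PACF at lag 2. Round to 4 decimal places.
\phi_{22} = 0.2001

The PACF at lag k is phi_{kk}, the last component of the solution
to the Yule-Walker system G_k phi = r_k where
  (G_k)_{ij} = rho(|i - j|), (r_k)_i = rho(i), i,j = 1..k.
Equivalently, Durbin-Levinson gives phi_{kk} iteratively:
  phi_{11} = rho(1)
  phi_{kk} = [rho(k) - sum_{j=1..k-1} phi_{k-1,j} rho(k-j)]
            / [1 - sum_{j=1..k-1} phi_{k-1,j} rho(j)],
  phi_{k,j} = phi_{k-1,j} - phi_{kk} phi_{k-1,k-j},  j = 1..k-1.
Step k = 1:
  phi_11 = rho(1) = -0.8437.
Step k = 2:
  phi_22 = [rho(2) - phi_11 rho(1)] / [1 - phi_11 rho(1)] = [0.7695 - (-0.8437)(-0.8437)] / [1 - (-0.8437)(-0.8437)]
         = 0.05767031 / 0.28817031 = 0.2001.
Therefore phi_{22} = 0.2001.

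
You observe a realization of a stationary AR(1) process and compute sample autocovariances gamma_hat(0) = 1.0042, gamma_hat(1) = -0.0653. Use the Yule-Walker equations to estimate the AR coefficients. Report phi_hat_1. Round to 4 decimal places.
\hat\phi_{1} = -0.0650

The Yule-Walker equations for an AR(p) process read, in matrix form,
  Gamma_p phi = r_p,   with   (Gamma_p)_{ij} = gamma(|i - j|),
                       (r_p)_i = gamma(i),   i,j = 1..p.
Substitute the sample gammas (Toeplitz matrix and right-hand side of size 1):
  Gamma_p = [[1.0042]]
  r_p     = [-0.0653]
With p = 1 this is the single equation gamma(0) phi_1 = gamma(1):
  phi_hat_1 = gamma(1) / gamma(0) = -0.0653 / 1.0042 = -0.0650.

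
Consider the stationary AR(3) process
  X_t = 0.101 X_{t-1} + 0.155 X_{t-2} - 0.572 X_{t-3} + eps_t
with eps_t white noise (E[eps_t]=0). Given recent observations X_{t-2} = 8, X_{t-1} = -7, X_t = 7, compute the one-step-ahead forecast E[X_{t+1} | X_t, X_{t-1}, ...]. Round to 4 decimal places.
E[X_{t+1} \mid \mathcal F_t] = -4.9540

For an AR(p) model X_t = c + sum_i phi_i X_{t-i} + eps_t, the
one-step-ahead conditional mean is
  E[X_{t+1} | X_t, ...] = c + sum_i phi_i X_{t+1-i}.
Substitute known values:
  E[X_{t+1} | ...] = (0.101) * (7) + (0.155) * (-7) + (-0.572) * (8)
                   = -4.9540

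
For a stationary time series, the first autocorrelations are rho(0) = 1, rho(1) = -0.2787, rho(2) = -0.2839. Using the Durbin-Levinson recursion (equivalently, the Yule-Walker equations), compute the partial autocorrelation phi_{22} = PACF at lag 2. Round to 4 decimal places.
\phi_{22} = -0.3920

The PACF at lag k is phi_{kk}, the last component of the solution
to the Yule-Walker system G_k phi = r_k where
  (G_k)_{ij} = rho(|i - j|), (r_k)_i = rho(i), i,j = 1..k.
Equivalently, Durbin-Levinson gives phi_{kk} iteratively:
  phi_{11} = rho(1)
  phi_{kk} = [rho(k) - sum_{j=1..k-1} phi_{k-1,j} rho(k-j)]
            / [1 - sum_{j=1..k-1} phi_{k-1,j} rho(j)],
  phi_{k,j} = phi_{k-1,j} - phi_{kk} phi_{k-1,k-j},  j = 1..k-1.
Step k = 1:
  phi_11 = rho(1) = -0.2787.
Step k = 2:
  phi_22 = [rho(2) - phi_11 rho(1)] / [1 - phi_11 rho(1)] = [-0.2839 - (-0.2787)(-0.2787)] / [1 - (-0.2787)(-0.2787)]
         = -0.36157369 / 0.92232631 = -0.392.
Therefore phi_{22} = -0.3920.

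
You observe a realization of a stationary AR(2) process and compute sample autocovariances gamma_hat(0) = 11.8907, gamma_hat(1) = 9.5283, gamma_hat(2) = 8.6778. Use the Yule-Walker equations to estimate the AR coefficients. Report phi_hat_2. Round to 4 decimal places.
\hat\phi_{2} = 0.2450

The Yule-Walker equations for an AR(p) process read, in matrix form,
  Gamma_p phi = r_p,   with   (Gamma_p)_{ij} = gamma(|i - j|),
                       (r_p)_i = gamma(i),   i,j = 1..p.
Substitute the sample gammas (Toeplitz matrix and right-hand side of size 2):
  Gamma_p = [[11.8907, 9.5283], [9.5283, 11.8907]]
  r_p     = [9.5283, 8.6778]
Written out:
  11.8907 phi_1 + 9.5283 phi_2 = 9.5283
  9.5283 phi_1 + 11.8907 phi_2 = 8.6778
Solve by Cramer's rule:
  det = gamma(0)^2 - gamma(1)^2 = (11.8907)^2 - (9.5283)^2 = 141.38874649 - 90.78850089 = 50.6002456
  phi_hat_1 = [gamma(1) gamma(0) - gamma(1) gamma(2)] / det = [(9.5283)(11.8907) - (9.5283)(8.6778)] / 50.6002456 = 30.61347507 / 50.6002456 = 0.605
  phi_hat_2 = [gamma(0) gamma(2) - gamma(1)^2] / det = [(11.8907)(8.6778) - (9.5283)^2] / 50.6002456 = 12.39661557 / 50.6002456 = 0.245
So phi_hat = [0.6050, 0.2450].
Therefore phi_hat_2 = 0.2450.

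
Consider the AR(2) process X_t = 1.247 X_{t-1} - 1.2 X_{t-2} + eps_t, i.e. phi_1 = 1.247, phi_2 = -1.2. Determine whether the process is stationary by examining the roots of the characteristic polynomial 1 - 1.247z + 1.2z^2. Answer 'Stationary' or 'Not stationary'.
\text{Not stationary}

The AR(p) characteristic polynomial is P(z) = 1 - 1.247z + 1.2z^2.
Stationarity requires all roots to lie outside the unit circle, i.e. |z| > 1 for every root.
Set 1 + (-1.247) z + (1.2) z^2 = 0, i.e. a z^2 + b z + c = 0 with a = 1.2, b = -1.247, c = 1.
Discriminant D = b^2 - 4ac = (-1.247)^2 - 4*(1.2)*1 = 1.555009 - (4.8) = -3.244991.
D < 0, so the roots are the complex-conjugate pair z = (-b +/- i sqrt(-D)) / (2a) = 0.5196 +/- 0.7506i.
For a conjugate pair |z|^2 = z * conj(z) = (product of roots) = c/a = 1/(1.2) = 0.833333, so |z| = sqrt(0.833333) = 0.9129 for both roots.
Moduli of all roots: 0.9129, 0.9129.
All moduli strictly greater than 1? No.
Verdict: Not stationary.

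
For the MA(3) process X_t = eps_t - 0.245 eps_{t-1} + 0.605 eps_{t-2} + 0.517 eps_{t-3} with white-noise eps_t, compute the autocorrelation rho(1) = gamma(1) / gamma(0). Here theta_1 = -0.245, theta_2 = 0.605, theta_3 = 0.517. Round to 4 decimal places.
\rho(1) = -0.0475

For an MA(q) process with theta_0 = 1, the autocovariance is
  gamma(k) = sigma^2 * sum_{i=0..q-k} theta_i * theta_{i+k},
and rho(k) = gamma(k) / gamma(0). Sigma^2 cancels.
  numerator   = (1)*(-0.245) + (-0.245)*(0.605) + (0.605)*(0.517) = -0.08044.
  denominator = (1)^2 + (-0.245)^2 + (0.605)^2 + (0.517)^2 = 1.693339.
  rho(1) = -0.08044 / 1.693339 = -0.0475.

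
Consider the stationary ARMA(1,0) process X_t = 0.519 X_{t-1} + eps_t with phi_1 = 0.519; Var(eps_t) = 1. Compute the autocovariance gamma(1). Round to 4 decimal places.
\gamma(1) = 0.7103

Multiply the model equation by X_{t-k} and take expectations. With theta_0 = psi_0 = 1 and psi_j the MA(infinity) weights, this gives
  gamma(k) - sum_i phi_i gamma(k-i) = c_k,
  c_k = sigma^2 * sum_{j=k..q} theta_j psi_{j-k}   (c_k = 0 for k > q),
using gamma(-m) = gamma(m).
Pure AR (q = 0): c_0 = sigma^2 = 1, c_k = 0 for k >= 1.
Equations for k = 0 and k = 1 (AR order 1):
  gamma(0) = phi_1 gamma(1) + c_0
  gamma(1) = phi_1 gamma(0) + c_1
Substituting the second into the first: gamma(0) (1 - phi_1^2) = c_0 + phi_1 c_1, so
  gamma(0) = c_0 / (1 - phi_1^2) = 1 / (1 - (0.519)^2) = 1 / 0.730639 = 1.368665.
  gamma(1) = phi_1 gamma(0) = (0.519)(1.368665) = 0.710337.
Therefore gamma(1) = 0.7103 (to 4 decimal places).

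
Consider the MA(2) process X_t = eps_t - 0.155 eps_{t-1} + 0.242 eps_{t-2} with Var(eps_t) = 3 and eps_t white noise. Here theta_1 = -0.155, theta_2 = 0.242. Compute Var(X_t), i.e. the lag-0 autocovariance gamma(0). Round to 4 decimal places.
\gamma(0) = 3.2478

For an MA(q) process X_t = eps_t + sum_i theta_i eps_{t-i} with
Var(eps_t) = sigma^2, the variance is
  gamma(0) = sigma^2 * (1 + sum_i theta_i^2).
  sum_i theta_i^2 = (-0.155)^2 + (0.242)^2 = 0.024025 + 0.058564 = 0.082589.
  gamma(0) = 3 * (1 + 0.082589) = 3 * 1.082589 = 3.247767, which rounds to 3.2478.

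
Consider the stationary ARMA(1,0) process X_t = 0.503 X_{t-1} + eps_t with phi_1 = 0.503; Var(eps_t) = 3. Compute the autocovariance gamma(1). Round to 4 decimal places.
\gamma(1) = 2.0201

Multiply the model equation by X_{t-k} and take expectations. With theta_0 = psi_0 = 1 and psi_j the MA(infinity) weights, this gives
  gamma(k) - sum_i phi_i gamma(k-i) = c_k,
  c_k = sigma^2 * sum_{j=k..q} theta_j psi_{j-k}   (c_k = 0 for k > q),
using gamma(-m) = gamma(m).
Pure AR (q = 0): c_0 = sigma^2 = 3, c_k = 0 for k >= 1.
Equations for k = 0 and k = 1 (AR order 1):
  gamma(0) = phi_1 gamma(1) + c_0
  gamma(1) = phi_1 gamma(0) + c_1
Substituting the second into the first: gamma(0) (1 - phi_1^2) = c_0 + phi_1 c_1, so
  gamma(0) = c_0 / (1 - phi_1^2) = 3 / (1 - (0.503)^2) = 3 / 0.746991 = 4.016113.
  gamma(1) = phi_1 gamma(0) = (0.503)(4.016113) = 2.020105.
Therefore gamma(1) = 2.0201 (to 4 decimal places).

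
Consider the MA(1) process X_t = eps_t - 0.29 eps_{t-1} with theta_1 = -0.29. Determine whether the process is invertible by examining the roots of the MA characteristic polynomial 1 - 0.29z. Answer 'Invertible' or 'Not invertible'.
\text{Invertible}

The MA(q) characteristic polynomial is P(z) = 1 - 0.29z.
Invertibility requires all roots to lie outside the unit circle, i.e. |z| > 1 for every root.
This is linear in z: 1 + (-0.29) z = 0  =>  z = -1/(-0.29) = 3.448276,  |z| = 3.448276.
Moduli of all roots: 3.4483.
All moduli strictly greater than 1? Yes.
Verdict: Invertible.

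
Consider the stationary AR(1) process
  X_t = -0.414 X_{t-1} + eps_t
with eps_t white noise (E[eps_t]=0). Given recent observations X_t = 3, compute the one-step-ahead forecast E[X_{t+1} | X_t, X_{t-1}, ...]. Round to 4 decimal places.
E[X_{t+1} \mid \mathcal F_t] = -1.2420

For an AR(p) model X_t = c + sum_i phi_i X_{t-i} + eps_t, the
one-step-ahead conditional mean is
  E[X_{t+1} | X_t, ...] = c + sum_i phi_i X_{t+1-i}.
Substitute known values:
  E[X_{t+1} | ...] = (-0.414) * (3)
                   = -1.2420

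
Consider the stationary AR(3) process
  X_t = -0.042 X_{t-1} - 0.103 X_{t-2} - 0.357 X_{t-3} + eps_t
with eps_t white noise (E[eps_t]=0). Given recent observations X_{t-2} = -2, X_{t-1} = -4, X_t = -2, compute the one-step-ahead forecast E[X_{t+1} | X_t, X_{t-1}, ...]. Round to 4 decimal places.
E[X_{t+1} \mid \mathcal F_t] = 1.2100

For an AR(p) model X_t = c + sum_i phi_i X_{t-i} + eps_t, the
one-step-ahead conditional mean is
  E[X_{t+1} | X_t, ...] = c + sum_i phi_i X_{t+1-i}.
Substitute known values:
  E[X_{t+1} | ...] = (-0.042) * (-2) + (-0.103) * (-4) + (-0.357) * (-2)
                   = 1.2100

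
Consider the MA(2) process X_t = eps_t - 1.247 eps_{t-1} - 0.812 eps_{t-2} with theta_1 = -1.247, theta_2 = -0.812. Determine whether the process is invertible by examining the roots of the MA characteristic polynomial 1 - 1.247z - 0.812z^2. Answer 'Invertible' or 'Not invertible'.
\text{Not invertible}

The MA(q) characteristic polynomial is P(z) = 1 - 1.247z - 0.812z^2.
Invertibility requires all roots to lie outside the unit circle, i.e. |z| > 1 for every root.
Set 1 + (-1.247) z + (-0.812) z^2 = 0, i.e. a z^2 + b z + c = 0 with a = -0.812, b = -1.247, c = 1.
Discriminant D = b^2 - 4ac = (-1.247)^2 - 4*(-0.812)*1 = 1.555009 - (-3.248) = 4.803009.
D >= 0, so the roots are real: z = (-b +/- sqrt(D)) / (2a) = (1.247 +/- 2.191577) / (-1.624).
  z_1 = (1.247 + 2.191577) / (-1.624) = -2.1174,   |z_1| = 2.1174.
  z_2 = (1.247 - 2.191577) / (-1.624) = 0.5816,   |z_2| = 0.5816.
Moduli of all roots: 2.1174, 0.5816.
All moduli strictly greater than 1? No.
Verdict: Not invertible.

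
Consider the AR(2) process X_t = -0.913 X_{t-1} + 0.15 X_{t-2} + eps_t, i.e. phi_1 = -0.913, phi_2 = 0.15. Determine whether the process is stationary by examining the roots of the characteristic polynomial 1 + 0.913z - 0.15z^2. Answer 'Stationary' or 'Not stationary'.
\text{Not stationary}

The AR(p) characteristic polynomial is P(z) = 1 + 0.913z - 0.15z^2.
Stationarity requires all roots to lie outside the unit circle, i.e. |z| > 1 for every root.
Set 1 + (0.913) z + (-0.15) z^2 = 0, i.e. a z^2 + b z + c = 0 with a = -0.15, b = 0.913, c = 1.
Discriminant D = b^2 - 4ac = (0.913)^2 - 4*(-0.15)*1 = 0.833569 - (-0.6) = 1.433569.
D >= 0, so the roots are real: z = (-b +/- sqrt(D)) / (2a) = (-0.913 +/- 1.197317) / (-0.3).
  z_1 = (-0.913 + 1.197317) / (-0.3) = -0.9477,   |z_1| = 0.9477.
  z_2 = (-0.913 - 1.197317) / (-0.3) = 7.0344,   |z_2| = 7.0344.
Moduli of all roots: 0.9477, 7.0344.
All moduli strictly greater than 1? No.
Verdict: Not stationary.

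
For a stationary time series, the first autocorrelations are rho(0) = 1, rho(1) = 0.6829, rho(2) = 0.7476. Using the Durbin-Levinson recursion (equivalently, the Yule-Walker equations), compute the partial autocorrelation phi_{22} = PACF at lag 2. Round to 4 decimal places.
\phi_{22} = 0.5270

The PACF at lag k is phi_{kk}, the last component of the solution
to the Yule-Walker system G_k phi = r_k where
  (G_k)_{ij} = rho(|i - j|), (r_k)_i = rho(i), i,j = 1..k.
Equivalently, Durbin-Levinson gives phi_{kk} iteratively:
  phi_{11} = rho(1)
  phi_{kk} = [rho(k) - sum_{j=1..k-1} phi_{k-1,j} rho(k-j)]
            / [1 - sum_{j=1..k-1} phi_{k-1,j} rho(j)],
  phi_{k,j} = phi_{k-1,j} - phi_{kk} phi_{k-1,k-j},  j = 1..k-1.
Step k = 1:
  phi_11 = rho(1) = 0.6829.
Step k = 2:
  phi_22 = [rho(2) - phi_11 rho(1)] / [1 - phi_11 rho(1)] = [0.7476 - (0.6829)(0.6829)] / [1 - (0.6829)(0.6829)]
         = 0.28124759 / 0.53364759 = 0.527.
Therefore phi_{22} = 0.5270.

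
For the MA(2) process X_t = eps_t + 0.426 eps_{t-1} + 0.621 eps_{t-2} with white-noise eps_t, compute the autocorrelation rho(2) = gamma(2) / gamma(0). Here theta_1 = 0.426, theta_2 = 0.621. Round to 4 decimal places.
\rho(2) = 0.3963

For an MA(q) process with theta_0 = 1, the autocovariance is
  gamma(k) = sigma^2 * sum_{i=0..q-k} theta_i * theta_{i+k},
and rho(k) = gamma(k) / gamma(0). Sigma^2 cancels.
  numerator   = (1)*(0.621) = 0.621.
  denominator = (1)^2 + (0.426)^2 + (0.621)^2 = 1.567117.
  rho(2) = 0.621 / 1.567117 = 0.3963.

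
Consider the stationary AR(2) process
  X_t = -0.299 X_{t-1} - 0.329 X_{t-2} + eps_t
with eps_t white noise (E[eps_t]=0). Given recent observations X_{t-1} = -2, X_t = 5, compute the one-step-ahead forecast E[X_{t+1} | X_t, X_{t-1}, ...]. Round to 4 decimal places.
E[X_{t+1} \mid \mathcal F_t] = -0.8370

For an AR(p) model X_t = c + sum_i phi_i X_{t-i} + eps_t, the
one-step-ahead conditional mean is
  E[X_{t+1} | X_t, ...] = c + sum_i phi_i X_{t+1-i}.
Substitute known values:
  E[X_{t+1} | ...] = (-0.299) * (5) + (-0.329) * (-2)
                   = -0.8370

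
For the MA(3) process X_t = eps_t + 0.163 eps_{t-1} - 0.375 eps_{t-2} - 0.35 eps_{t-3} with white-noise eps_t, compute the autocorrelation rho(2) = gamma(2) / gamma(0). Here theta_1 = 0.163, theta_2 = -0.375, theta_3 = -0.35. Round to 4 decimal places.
\rho(2) = -0.3350

For an MA(q) process with theta_0 = 1, the autocovariance is
  gamma(k) = sigma^2 * sum_{i=0..q-k} theta_i * theta_{i+k},
and rho(k) = gamma(k) / gamma(0). Sigma^2 cancels.
  numerator   = (1)*(-0.375) + (0.163)*(-0.35) = -0.43205.
  denominator = (1)^2 + (0.163)^2 + (-0.375)^2 + (-0.35)^2 = 1.289694.
  rho(2) = -0.43205 / 1.289694 = -0.3350.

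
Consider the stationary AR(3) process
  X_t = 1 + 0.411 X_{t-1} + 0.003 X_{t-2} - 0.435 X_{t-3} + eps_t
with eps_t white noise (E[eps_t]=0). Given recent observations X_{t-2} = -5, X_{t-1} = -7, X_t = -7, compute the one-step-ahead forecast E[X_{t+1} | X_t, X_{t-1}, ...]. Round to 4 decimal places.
E[X_{t+1} \mid \mathcal F_t] = 0.2770

For an AR(p) model X_t = c + sum_i phi_i X_{t-i} + eps_t, the
one-step-ahead conditional mean is
  E[X_{t+1} | X_t, ...] = c + sum_i phi_i X_{t+1-i}.
Substitute known values:
  E[X_{t+1} | ...] = 1 + (0.411) * (-7) + (0.003) * (-7) + (-0.435) * (-5)
                   = 0.2770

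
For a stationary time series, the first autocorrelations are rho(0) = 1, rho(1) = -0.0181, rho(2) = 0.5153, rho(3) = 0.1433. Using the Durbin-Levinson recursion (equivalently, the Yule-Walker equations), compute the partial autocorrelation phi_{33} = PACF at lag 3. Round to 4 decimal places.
\phi_{33} = 0.2140

The PACF at lag k is phi_{kk}, the last component of the solution
to the Yule-Walker system G_k phi = r_k where
  (G_k)_{ij} = rho(|i - j|), (r_k)_i = rho(i), i,j = 1..k.
Equivalently, Durbin-Levinson gives phi_{kk} iteratively:
  phi_{11} = rho(1)
  phi_{kk} = [rho(k) - sum_{j=1..k-1} phi_{k-1,j} rho(k-j)]
            / [1 - sum_{j=1..k-1} phi_{k-1,j} rho(j)],
  phi_{k,j} = phi_{k-1,j} - phi_{kk} phi_{k-1,k-j},  j = 1..k-1.
Step k = 1:
  phi_11 = rho(1) = -0.0181.
Step k = 2:
  phi_22 = [rho(2) - phi_11 rho(1)] / [1 - phi_11 rho(1)] = [0.5153 - (-0.0181)(-0.0181)] / [1 - (-0.0181)(-0.0181)]
         = 0.51497239 / 0.99967239 = 0.515141.
  Update: phi_21 = phi_11 - phi_22 phi_11 = -0.0181 - (0.515141)(-0.0181) = -0.008776.
Step k = 3:
  phi_33 = [rho(3) - phi_21 rho(2) - phi_22 rho(1)] / [1 - phi_21 rho(1) - phi_22 rho(2)]
    numerator   = 0.1433 - (-0.008776)(0.5153) - (0.515141)(-0.0181) = 0.1571463
    denominator = 1 - (-0.008776)(-0.0181) - (0.515141)(0.5153) = 0.73438892
  phi_33 = 0.1571463 / 0.73438892 = 0.214.
Therefore phi_{33} = 0.2140.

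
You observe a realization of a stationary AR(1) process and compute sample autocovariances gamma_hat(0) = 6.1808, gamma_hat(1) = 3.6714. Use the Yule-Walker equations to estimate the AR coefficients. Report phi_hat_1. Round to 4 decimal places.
\hat\phi_{1} = 0.5940

The Yule-Walker equations for an AR(p) process read, in matrix form,
  Gamma_p phi = r_p,   with   (Gamma_p)_{ij} = gamma(|i - j|),
                       (r_p)_i = gamma(i),   i,j = 1..p.
Substitute the sample gammas (Toeplitz matrix and right-hand side of size 1):
  Gamma_p = [[6.1808]]
  r_p     = [3.6714]
With p = 1 this is the single equation gamma(0) phi_1 = gamma(1):
  phi_hat_1 = gamma(1) / gamma(0) = 3.6714 / 6.1808 = 0.5940.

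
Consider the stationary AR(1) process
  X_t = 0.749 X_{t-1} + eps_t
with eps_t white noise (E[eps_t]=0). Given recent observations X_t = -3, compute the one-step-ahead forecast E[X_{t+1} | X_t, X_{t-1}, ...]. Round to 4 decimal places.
E[X_{t+1} \mid \mathcal F_t] = -2.2470

For an AR(p) model X_t = c + sum_i phi_i X_{t-i} + eps_t, the
one-step-ahead conditional mean is
  E[X_{t+1} | X_t, ...] = c + sum_i phi_i X_{t+1-i}.
Substitute known values:
  E[X_{t+1} | ...] = (0.749) * (-3)
                   = -2.2470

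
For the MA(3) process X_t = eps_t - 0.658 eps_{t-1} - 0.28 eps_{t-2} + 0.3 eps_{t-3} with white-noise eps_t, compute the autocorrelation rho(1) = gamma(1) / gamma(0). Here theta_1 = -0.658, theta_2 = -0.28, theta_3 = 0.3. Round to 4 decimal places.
\rho(1) = -0.3483

For an MA(q) process with theta_0 = 1, the autocovariance is
  gamma(k) = sigma^2 * sum_{i=0..q-k} theta_i * theta_{i+k},
and rho(k) = gamma(k) / gamma(0). Sigma^2 cancels.
  numerator   = (1)*(-0.658) + (-0.658)*(-0.28) + (-0.28)*(0.3) = -0.55776.
  denominator = (1)^2 + (-0.658)^2 + (-0.28)^2 + (0.3)^2 = 1.601364.
  rho(1) = -0.55776 / 1.601364 = -0.3483.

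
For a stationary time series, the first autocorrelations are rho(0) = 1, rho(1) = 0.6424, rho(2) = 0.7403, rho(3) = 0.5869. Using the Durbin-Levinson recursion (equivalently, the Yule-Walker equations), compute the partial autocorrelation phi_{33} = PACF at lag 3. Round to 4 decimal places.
\phi_{33} = 0.0452

The PACF at lag k is phi_{kk}, the last component of the solution
to the Yule-Walker system G_k phi = r_k where
  (G_k)_{ij} = rho(|i - j|), (r_k)_i = rho(i), i,j = 1..k.
Equivalently, Durbin-Levinson gives phi_{kk} iteratively:
  phi_{11} = rho(1)
  phi_{kk} = [rho(k) - sum_{j=1..k-1} phi_{k-1,j} rho(k-j)]
            / [1 - sum_{j=1..k-1} phi_{k-1,j} rho(j)],
  phi_{k,j} = phi_{k-1,j} - phi_{kk} phi_{k-1,k-j},  j = 1..k-1.
Step k = 1:
  phi_11 = rho(1) = 0.6424.
Step k = 2:
  phi_22 = [rho(2) - phi_11 rho(1)] / [1 - phi_11 rho(1)] = [0.7403 - (0.6424)(0.6424)] / [1 - (0.6424)(0.6424)]
         = 0.32762224 / 0.58732224 = 0.557824.
  Update: phi_21 = phi_11 - phi_22 phi_11 = 0.6424 - (0.557824)(0.6424) = 0.284054.
Step k = 3:
  phi_33 = [rho(3) - phi_21 rho(2) - phi_22 rho(1)] / [1 - phi_21 rho(1) - phi_22 rho(2)]
    numerator   = 0.5869 - (0.284054)(0.7403) - (0.557824)(0.6424) = 0.01826885
    denominator = 1 - (0.284054)(0.6424) - (0.557824)(0.7403) = 0.4045668
  phi_33 = 0.01826885 / 0.4045668 = 0.0452.
Therefore phi_{33} = 0.0452.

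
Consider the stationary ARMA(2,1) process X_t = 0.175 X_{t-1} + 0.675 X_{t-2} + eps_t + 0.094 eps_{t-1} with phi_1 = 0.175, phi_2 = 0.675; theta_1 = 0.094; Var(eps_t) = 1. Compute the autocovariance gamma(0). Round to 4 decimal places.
\gamma(0) = 2.8718

Multiply the model equation by X_{t-k} and take expectations. With theta_0 = psi_0 = 1 and psi_j the MA(infinity) weights, this gives
  gamma(k) - sum_i phi_i gamma(k-i) = c_k,
  c_k = sigma^2 * sum_{j=k..q} theta_j psi_{j-k}   (c_k = 0 for k > q),
using gamma(-m) = gamma(m).
psi-weights needed (psi_j = theta_j + sum_i phi_i psi_{j-i}):
  psi_1 = theta_1 + phi_1 = 0.094 + (0.175) = 0.269
Right-hand sides:
  c_0 = sigma^2 (1 + theta_1 psi_1) = 1 * (1 + (0.094)(0.269)) = 1 * 1.025286 = 1.025286
  c_1 = sigma^2 theta_1 = 1 * (0.094) = 0.094
  c_2 = 0
Equations for k = 0, 1, 2 (AR order 2, c_2 = 0):
  (E0) gamma(0) = phi_1 gamma(1) + phi_2 gamma(2) + c_0
  (E1) gamma(1) = phi_1 gamma(0) + phi_2 gamma(1) + c_1
  (E2) gamma(2) = phi_1 gamma(1) + phi_2 gamma(0)
From (E1): gamma(1) = A gamma(0) + B with
  A = phi_1 / (1 - phi_2) = 0.175 / 0.325 = 0.538462,   B = c_1 / (1 - phi_2) = 0.094 / 0.325 = 0.289231.
Insert (E2) into (E0): gamma(0) (1 - phi_2^2) = phi_1 (1 + phi_2) gamma(1) + c_0.
  phi_1 (1 + phi_2) = (0.175)(1.675) = 0.293125,   1 - phi_2^2 = 0.544375.
Replace gamma(1) by A gamma(0) + B and collect gamma(0):
  gamma(0) [0.544375 - (0.293125)(0.538462)] = (0.293125)(0.289231) + 1.025286
  gamma(0) * 0.386538 = 1.110067
  gamma(0) = 1.110067 / 0.386538 = 2.871815.
Therefore gamma(0) = 2.8718 (to 4 decimal places).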